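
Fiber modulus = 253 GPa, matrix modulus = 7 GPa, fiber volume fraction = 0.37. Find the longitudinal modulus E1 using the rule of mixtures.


E1 = Ef*Vf + Em*(1-Vf) = 253*0.37 + 7*0.63 = 98.02 GPa

98.02 GPa


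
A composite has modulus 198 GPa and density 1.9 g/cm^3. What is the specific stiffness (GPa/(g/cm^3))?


Specific stiffness = E/rho = 198/1.9 = 104.2 GPa/(g/cm^3)

104.2 GPa/(g/cm^3)


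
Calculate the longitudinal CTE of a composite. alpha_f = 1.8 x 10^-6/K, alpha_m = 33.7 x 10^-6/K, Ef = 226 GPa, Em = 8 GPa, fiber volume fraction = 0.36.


E1 = Ef*Vf + Em*(1-Vf) = 86.48
alpha_1 = (alpha_f*Ef*Vf + alpha_m*Em*(1-Vf))/E1 = 3.69 x 10^-6/K

3.69 x 10^-6/K


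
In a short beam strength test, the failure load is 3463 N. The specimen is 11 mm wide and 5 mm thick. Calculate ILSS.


ILSS = 3F/(4bh) = 3*3463/(4*11*5) = 47.22 MPa

47.22 MPa


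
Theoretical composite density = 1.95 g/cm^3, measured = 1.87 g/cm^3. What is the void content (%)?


Void% = (rho_theo - rho_actual)/rho_theo * 100 = (1.95 - 1.87)/1.95 * 100 = 4.1%

4.1%


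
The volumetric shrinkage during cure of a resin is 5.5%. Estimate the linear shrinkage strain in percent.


Linear shrinkage ≈ vol_shrink/3 = 5.5/3 = 1.833%

1.833%


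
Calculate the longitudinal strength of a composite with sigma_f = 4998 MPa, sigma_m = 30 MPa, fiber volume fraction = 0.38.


sigma_1 = sigma_f*Vf + sigma_m*(1-Vf) = 4998*0.38 + 30*0.62 = 1917.8 MPa

1917.8 MPa


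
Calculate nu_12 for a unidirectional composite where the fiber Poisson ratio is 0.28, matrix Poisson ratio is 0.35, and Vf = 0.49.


nu_12 = nu_f*Vf + nu_m*(1-Vf) = 0.28*0.49 + 0.35*0.51 = 0.3157

0.3157


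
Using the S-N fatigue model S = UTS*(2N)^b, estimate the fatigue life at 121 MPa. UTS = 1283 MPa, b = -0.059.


N = 0.5 * (S/UTS)^(1/b) = 0.5 * (121/1283)^(1/-0.059) = 1.2004e+17 cycles

1.2004e+17 cycles


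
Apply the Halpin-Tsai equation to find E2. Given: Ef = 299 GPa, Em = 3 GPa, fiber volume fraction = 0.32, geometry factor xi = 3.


eta = (Ef/Em - 1)/(Ef/Em + xi) = (99.6667 - 1)/(99.6667 + 3) = 0.961
E2 = Em*(1+xi*eta*Vf)/(1-eta*Vf) = 8.33 GPa

8.33 GPa


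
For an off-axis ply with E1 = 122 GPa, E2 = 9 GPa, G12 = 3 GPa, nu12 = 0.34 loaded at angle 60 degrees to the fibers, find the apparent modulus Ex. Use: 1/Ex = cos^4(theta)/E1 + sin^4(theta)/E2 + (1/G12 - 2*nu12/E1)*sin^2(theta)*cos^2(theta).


cos^4(60) = 0.0625, sin^4(60) = 0.5625, sin^2(60)*cos^2(60) = 0.1875
1/G12 - 2*nu12/E1 = 1/3 - 2*0.34/122 = 0.32776 GPa^-1
1/Ex = 0.0625/122 + 0.5625/9 + 0.32776*0.1875 = 0.1244672 GPa^-1
Ex = 8.03 GPa

8.03 GPa


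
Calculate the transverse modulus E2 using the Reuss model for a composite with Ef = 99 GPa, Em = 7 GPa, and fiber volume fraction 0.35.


1/E2 = Vf/Ef + (1-Vf)/Em = 0.35/99 + 0.65/7
E2 = 10.37 GPa

10.37 GPa


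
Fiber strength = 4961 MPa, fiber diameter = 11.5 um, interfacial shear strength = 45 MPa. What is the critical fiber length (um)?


Lc = sigma_f * d / (2 * tau_i) = 4961 * 11.5 / (2 * 45) = 633.9 um

633.9 um


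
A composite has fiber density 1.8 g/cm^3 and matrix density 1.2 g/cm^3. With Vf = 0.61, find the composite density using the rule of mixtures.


rho_c = rho_f*Vf + rho_m*(1-Vf) = 1.8*0.61 + 1.2*0.39 = 1.566 g/cm^3

1.566 g/cm^3


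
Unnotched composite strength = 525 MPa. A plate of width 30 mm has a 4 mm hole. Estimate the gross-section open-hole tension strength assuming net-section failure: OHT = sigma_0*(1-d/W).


OHT = sigma_0*(1-d/W) = 525*(1-4/30) = 455.0 MPa

455.0 MPa


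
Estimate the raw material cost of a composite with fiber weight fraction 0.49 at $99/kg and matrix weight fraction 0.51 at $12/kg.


Cost = cost_f*Wf + cost_m*Wm = 99*0.49 + 12*0.51 = $54.63/kg

$54.63/kg


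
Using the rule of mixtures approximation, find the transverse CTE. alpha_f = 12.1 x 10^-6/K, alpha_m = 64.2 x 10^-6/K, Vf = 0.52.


alpha_2 = alpha_f*Vf + alpha_m*(1-Vf) = 12.1*0.52 + 64.2*0.48 = 37.1 x 10^-6/K

37.1 x 10^-6/K


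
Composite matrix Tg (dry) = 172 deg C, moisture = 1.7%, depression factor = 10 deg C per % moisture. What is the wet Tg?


Tg_wet = Tg_dry - k*moisture = 172 - 10*1.7 = 155.0 deg C

155.0 deg C


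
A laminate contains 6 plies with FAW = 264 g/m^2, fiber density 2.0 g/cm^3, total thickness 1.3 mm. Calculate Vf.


Vf = n * FAW / (rho_f * h * 1000) = 6 * 264 / (2.0 * 1.3 * 1000) = 0.6092

0.6092


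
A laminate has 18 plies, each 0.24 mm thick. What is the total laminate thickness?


h = n * t_ply = 18 * 0.24 = 4.32 mm

4.32 mm


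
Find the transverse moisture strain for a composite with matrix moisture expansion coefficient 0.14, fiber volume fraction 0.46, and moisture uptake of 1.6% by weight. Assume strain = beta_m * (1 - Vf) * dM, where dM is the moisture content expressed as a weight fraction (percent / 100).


dM = 1.6/100 = 0.016
strain = beta_m * (1-Vf) * dM = 0.14 * 0.54 * 0.016 = 0.0012096

0.0012096


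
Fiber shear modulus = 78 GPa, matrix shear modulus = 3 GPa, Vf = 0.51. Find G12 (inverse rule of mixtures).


1/G12 = Vf/Gf + (1-Vf)/Gm = 0.51/78 + 0.49/3
G12 = 5.89 GPa

5.89 GPa


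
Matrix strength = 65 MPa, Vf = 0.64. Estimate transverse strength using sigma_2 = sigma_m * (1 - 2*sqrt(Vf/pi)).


factor = 1 - 2*sqrt(0.64/pi) = 0.0973
sigma_2 = 65 * 0.0973 = 6.32 MPa

6.32 MPa


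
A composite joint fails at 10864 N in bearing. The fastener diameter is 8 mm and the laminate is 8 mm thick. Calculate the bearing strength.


sigma_br = F/(d*h) = 10864/(8*8) = 169.8 MPa

169.8 MPa


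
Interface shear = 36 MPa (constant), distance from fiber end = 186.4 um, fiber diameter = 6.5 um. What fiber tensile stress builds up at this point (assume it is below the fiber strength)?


Force balance: sigma_f * (pi*d^2/4) = tau * (pi*d) * x  ->  sigma_f = 4 * tau * x / d
sigma_f = 4 * 36 * 186.4 / 6.5 = 4129.5 MPa

4129.5 MPa


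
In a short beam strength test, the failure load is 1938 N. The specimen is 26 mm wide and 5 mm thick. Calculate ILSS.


ILSS = 3F/(4bh) = 3*1938/(4*26*5) = 11.18 MPa

11.18 MPa


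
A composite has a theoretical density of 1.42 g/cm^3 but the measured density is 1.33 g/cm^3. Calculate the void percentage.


Void% = (rho_theo - rho_actual)/rho_theo * 100 = (1.42 - 1.33)/1.42 * 100 = 6.34%

6.34%


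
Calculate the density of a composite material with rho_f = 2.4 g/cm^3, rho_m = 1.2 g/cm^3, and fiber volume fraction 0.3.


rho_c = rho_f*Vf + rho_m*(1-Vf) = 2.4*0.3 + 1.2*0.7 = 1.56 g/cm^3

1.56 g/cm^3


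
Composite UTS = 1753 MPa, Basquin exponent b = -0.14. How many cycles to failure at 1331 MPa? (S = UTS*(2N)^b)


N = 0.5 * (S/UTS)^(1/b) = 0.5 * (1331/1753)^(1/-0.14) = 3.5751 cycles

3.5751 cycles


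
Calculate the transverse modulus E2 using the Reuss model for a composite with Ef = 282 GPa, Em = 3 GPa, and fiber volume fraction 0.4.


1/E2 = Vf/Ef + (1-Vf)/Em = 0.4/282 + 0.6/3
E2 = 4.96 GPa

4.96 GPa


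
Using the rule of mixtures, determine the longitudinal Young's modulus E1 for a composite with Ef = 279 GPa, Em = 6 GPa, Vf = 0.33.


E1 = Ef*Vf + Em*(1-Vf) = 279*0.33 + 6*0.67 = 96.09 GPa

96.09 GPa


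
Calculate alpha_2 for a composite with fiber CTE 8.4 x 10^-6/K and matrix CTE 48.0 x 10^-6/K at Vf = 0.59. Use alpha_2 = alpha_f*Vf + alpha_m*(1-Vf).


alpha_2 = alpha_f*Vf + alpha_m*(1-Vf) = 8.4*0.59 + 48.0*0.41 = 24.6 x 10^-6/K

24.6 x 10^-6/K


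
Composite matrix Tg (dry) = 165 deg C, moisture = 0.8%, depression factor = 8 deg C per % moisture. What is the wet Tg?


Tg_wet = Tg_dry - k*moisture = 165 - 8*0.8 = 158.6 deg C

158.6 deg C


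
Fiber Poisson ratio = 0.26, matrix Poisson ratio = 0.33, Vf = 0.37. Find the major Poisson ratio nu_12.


nu_12 = nu_f*Vf + nu_m*(1-Vf) = 0.26*0.37 + 0.33*0.63 = 0.3041

0.3041


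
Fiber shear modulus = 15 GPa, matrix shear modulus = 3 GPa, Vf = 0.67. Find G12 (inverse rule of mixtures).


1/G12 = Vf/Gf + (1-Vf)/Gm = 0.67/15 + 0.33/3
G12 = 6.47 GPa

6.47 GPa


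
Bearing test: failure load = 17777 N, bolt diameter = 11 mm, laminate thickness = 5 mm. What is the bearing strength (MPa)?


sigma_br = F/(d*h) = 17777/(11*5) = 323.2 MPa

323.2 MPa


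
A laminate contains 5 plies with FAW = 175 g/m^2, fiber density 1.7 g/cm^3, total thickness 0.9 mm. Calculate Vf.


Vf = n * FAW / (rho_f * h * 1000) = 5 * 175 / (1.7 * 0.9 * 1000) = 0.5719

0.5719


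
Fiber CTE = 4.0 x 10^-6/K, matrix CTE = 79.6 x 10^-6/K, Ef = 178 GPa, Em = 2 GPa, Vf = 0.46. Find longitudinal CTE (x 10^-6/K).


E1 = Ef*Vf + Em*(1-Vf) = 82.96
alpha_1 = (alpha_f*Ef*Vf + alpha_m*Em*(1-Vf))/E1 = 4.98 x 10^-6/K

4.98 x 10^-6/K


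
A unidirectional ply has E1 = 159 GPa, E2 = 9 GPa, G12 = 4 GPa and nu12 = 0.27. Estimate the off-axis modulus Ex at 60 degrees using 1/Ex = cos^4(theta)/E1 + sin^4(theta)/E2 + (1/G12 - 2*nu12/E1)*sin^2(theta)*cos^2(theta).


cos^4(60) = 0.0625, sin^4(60) = 0.5625, sin^2(60)*cos^2(60) = 0.1875
1/G12 - 2*nu12/E1 = 1/4 - 2*0.27/159 = 0.246604 GPa^-1
1/Ex = 0.0625/159 + 0.5625/9 + 0.246604*0.1875 = 0.1091313 GPa^-1
Ex = 9.16 GPa

9.16 GPa


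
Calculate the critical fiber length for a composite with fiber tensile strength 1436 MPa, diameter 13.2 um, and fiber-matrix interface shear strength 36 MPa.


Lc = sigma_f * d / (2 * tau_i) = 1436 * 13.2 / (2 * 36) = 263.3 um

263.3 um


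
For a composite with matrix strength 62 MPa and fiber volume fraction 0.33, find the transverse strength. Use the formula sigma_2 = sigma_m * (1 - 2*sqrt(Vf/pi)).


factor = 1 - 2*sqrt(0.33/pi) = 0.3518
sigma_2 = 62 * 0.3518 = 21.81 MPa

21.81 MPa


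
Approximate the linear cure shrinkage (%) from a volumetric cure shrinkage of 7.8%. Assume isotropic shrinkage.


Linear shrinkage ≈ vol_shrink/3 = 7.8/3 = 2.6%

2.6%


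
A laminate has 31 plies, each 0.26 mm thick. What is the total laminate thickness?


h = n * t_ply = 31 * 0.26 = 8.06 mm

8.06 mm


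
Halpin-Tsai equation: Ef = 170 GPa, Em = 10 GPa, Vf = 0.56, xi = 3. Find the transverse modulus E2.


eta = (Ef/Em - 1)/(Ef/Em + xi) = (17.0 - 1)/(17.0 + 3) = 0.8
E2 = Em*(1+xi*eta*Vf)/(1-eta*Vf) = 42.46 GPa

42.46 GPa


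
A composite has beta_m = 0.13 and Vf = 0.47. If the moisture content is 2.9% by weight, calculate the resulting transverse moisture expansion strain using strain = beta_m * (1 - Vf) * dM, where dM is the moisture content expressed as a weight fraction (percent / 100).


dM = 2.9/100 = 0.029
strain = beta_m * (1-Vf) * dM = 0.13 * 0.53 * 0.029 = 0.0019981

0.0019981


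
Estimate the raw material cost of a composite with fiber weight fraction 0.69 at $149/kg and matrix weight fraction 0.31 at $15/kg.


Cost = cost_f*Wf + cost_m*Wm = 149*0.69 + 15*0.31 = $107.46/kg

$107.46/kg


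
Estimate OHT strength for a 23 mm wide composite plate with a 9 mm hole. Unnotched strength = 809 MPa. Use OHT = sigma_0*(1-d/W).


OHT = sigma_0*(1-d/W) = 809*(1-9/23) = 492.4 MPa

492.4 MPa


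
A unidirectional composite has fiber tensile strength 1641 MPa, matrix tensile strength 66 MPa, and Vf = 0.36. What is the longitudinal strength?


sigma_1 = sigma_f*Vf + sigma_m*(1-Vf) = 1641*0.36 + 66*0.64 = 633.0 MPa

633.0 MPa


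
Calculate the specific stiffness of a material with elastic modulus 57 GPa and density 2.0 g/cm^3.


Specific stiffness = E/rho = 57/2.0 = 28.5 GPa/(g/cm^3)

28.5 GPa/(g/cm^3)


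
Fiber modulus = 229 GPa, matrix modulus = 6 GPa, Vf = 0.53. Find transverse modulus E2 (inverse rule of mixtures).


1/E2 = Vf/Ef + (1-Vf)/Em = 0.53/229 + 0.47/6
E2 = 12.4 GPa

12.4 GPa


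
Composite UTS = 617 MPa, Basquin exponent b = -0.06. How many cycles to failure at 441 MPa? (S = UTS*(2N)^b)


N = 0.5 * (S/UTS)^(1/b) = 0.5 * (441/617)^(1/-0.06) = 134.8175 cycles

134.8175 cycles


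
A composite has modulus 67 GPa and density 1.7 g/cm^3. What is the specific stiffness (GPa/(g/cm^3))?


Specific stiffness = E/rho = 67/1.7 = 39.4 GPa/(g/cm^3)

39.4 GPa/(g/cm^3)


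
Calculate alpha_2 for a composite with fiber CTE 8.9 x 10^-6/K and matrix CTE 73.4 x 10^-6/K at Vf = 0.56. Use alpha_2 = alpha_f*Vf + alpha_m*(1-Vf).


alpha_2 = alpha_f*Vf + alpha_m*(1-Vf) = 8.9*0.56 + 73.4*0.44 = 37.3 x 10^-6/K

37.3 x 10^-6/K


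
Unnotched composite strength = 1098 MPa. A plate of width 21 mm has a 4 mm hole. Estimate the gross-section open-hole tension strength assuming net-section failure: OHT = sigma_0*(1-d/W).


OHT = sigma_0*(1-d/W) = 1098*(1-4/21) = 888.9 MPa

888.9 MPa


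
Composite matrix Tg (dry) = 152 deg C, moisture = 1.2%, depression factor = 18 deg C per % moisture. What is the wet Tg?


Tg_wet = Tg_dry - k*moisture = 152 - 18*1.2 = 130.4 deg C

130.4 deg C


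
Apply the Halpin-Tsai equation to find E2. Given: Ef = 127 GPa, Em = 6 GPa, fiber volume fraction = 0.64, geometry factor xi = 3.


eta = (Ef/Em - 1)/(Ef/Em + xi) = (21.1667 - 1)/(21.1667 + 3) = 0.8345
E2 = Em*(1+xi*eta*Vf)/(1-eta*Vf) = 33.51 GPa

33.51 GPa


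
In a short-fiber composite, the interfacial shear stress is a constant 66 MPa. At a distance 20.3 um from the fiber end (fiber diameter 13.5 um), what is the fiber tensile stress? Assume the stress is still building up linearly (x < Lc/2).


Force balance: sigma_f * (pi*d^2/4) = tau * (pi*d) * x  ->  sigma_f = 4 * tau * x / d
sigma_f = 4 * 66 * 20.3 / 13.5 = 397.0 MPa

397.0 MPa


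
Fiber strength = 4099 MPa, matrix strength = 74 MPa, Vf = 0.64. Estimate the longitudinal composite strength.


sigma_1 = sigma_f*Vf + sigma_m*(1-Vf) = 4099*0.64 + 74*0.36 = 2650.0 MPa

2650.0 MPa


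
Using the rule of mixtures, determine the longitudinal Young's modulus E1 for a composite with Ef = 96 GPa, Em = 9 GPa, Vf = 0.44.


E1 = Ef*Vf + Em*(1-Vf) = 96*0.44 + 9*0.56 = 47.28 GPa

47.28 GPa


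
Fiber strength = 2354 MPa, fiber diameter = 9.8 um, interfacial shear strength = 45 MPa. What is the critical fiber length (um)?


Lc = sigma_f * d / (2 * tau_i) = 2354 * 9.8 / (2 * 45) = 256.3 um

256.3 um


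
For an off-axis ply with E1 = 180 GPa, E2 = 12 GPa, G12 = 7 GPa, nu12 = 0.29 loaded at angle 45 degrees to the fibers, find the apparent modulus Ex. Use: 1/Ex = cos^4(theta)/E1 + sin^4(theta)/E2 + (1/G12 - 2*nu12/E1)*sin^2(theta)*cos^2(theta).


cos^4(45) = 0.25, sin^4(45) = 0.25, sin^2(45)*cos^2(45) = 0.25
1/G12 - 2*nu12/E1 = 1/7 - 2*0.29/180 = 0.139635 GPa^-1
1/Ex = 0.25/180 + 0.25/12 + 0.139635*0.25 = 0.057131 GPa^-1
Ex = 17.5 GPa

17.5 GPa


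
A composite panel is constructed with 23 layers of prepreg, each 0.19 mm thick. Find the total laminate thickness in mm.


h = n * t_ply = 23 * 0.19 = 4.37 mm

4.37 mm


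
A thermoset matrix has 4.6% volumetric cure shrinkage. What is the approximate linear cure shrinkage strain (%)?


Linear shrinkage ≈ vol_shrink/3 = 4.6/3 = 1.533%

1.533%


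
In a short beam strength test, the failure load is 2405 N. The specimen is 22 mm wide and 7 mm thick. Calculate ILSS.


ILSS = 3F/(4bh) = 3*2405/(4*22*7) = 11.71 MPa

11.71 MPa


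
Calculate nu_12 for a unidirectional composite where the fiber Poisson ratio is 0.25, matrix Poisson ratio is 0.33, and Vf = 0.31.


nu_12 = nu_f*Vf + nu_m*(1-Vf) = 0.25*0.31 + 0.33*0.69 = 0.3052

0.3052


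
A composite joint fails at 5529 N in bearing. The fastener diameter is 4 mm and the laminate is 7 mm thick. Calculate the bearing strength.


sigma_br = F/(d*h) = 5529/(4*7) = 197.5 MPa

197.5 MPa


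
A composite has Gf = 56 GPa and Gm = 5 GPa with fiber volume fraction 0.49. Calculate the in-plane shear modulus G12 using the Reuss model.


1/G12 = Vf/Gf + (1-Vf)/Gm = 0.49/56 + 0.51/5
G12 = 9.03 GPa

9.03 GPa


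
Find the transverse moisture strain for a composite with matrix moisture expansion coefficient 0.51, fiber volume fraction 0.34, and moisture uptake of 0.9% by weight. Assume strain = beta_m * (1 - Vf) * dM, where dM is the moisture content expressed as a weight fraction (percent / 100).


dM = 0.9/100 = 0.009
strain = beta_m * (1-Vf) * dM = 0.51 * 0.66 * 0.009 = 0.0030294

0.0030294


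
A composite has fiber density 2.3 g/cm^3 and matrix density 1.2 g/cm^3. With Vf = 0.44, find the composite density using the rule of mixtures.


rho_c = rho_f*Vf + rho_m*(1-Vf) = 2.3*0.44 + 1.2*0.56 = 1.684 g/cm^3

1.684 g/cm^3


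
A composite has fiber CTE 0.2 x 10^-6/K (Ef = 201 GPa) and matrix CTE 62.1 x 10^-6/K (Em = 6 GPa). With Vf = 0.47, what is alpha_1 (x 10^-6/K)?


E1 = Ef*Vf + Em*(1-Vf) = 97.65
alpha_1 = (alpha_f*Ef*Vf + alpha_m*Em*(1-Vf))/E1 = 2.22 x 10^-6/K

2.22 x 10^-6/K


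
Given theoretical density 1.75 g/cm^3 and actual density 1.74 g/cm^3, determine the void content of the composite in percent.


Void% = (rho_theo - rho_actual)/rho_theo * 100 = (1.75 - 1.74)/1.75 * 100 = 0.57%

0.57%


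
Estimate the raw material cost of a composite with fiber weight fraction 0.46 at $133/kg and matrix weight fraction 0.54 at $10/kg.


Cost = cost_f*Wf + cost_m*Wm = 133*0.46 + 10*0.54 = $66.58/kg

$66.58/kg


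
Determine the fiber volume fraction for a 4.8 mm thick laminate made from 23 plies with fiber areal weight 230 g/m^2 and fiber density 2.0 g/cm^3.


Vf = n * FAW / (rho_f * h * 1000) = 23 * 230 / (2.0 * 4.8 * 1000) = 0.551

0.551


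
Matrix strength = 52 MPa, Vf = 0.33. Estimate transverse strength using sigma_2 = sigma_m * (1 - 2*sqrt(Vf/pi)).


factor = 1 - 2*sqrt(0.33/pi) = 0.3518
sigma_2 = 52 * 0.3518 = 18.29 MPa

18.29 MPa


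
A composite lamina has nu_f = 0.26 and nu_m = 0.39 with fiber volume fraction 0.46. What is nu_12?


nu_12 = nu_f*Vf + nu_m*(1-Vf) = 0.26*0.46 + 0.39*0.54 = 0.3302

0.3302


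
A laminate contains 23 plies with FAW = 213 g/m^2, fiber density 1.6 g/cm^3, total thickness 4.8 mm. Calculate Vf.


Vf = n * FAW / (rho_f * h * 1000) = 23 * 213 / (1.6 * 4.8 * 1000) = 0.6379

0.6379


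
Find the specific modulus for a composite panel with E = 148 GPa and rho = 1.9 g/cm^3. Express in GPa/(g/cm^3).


Specific stiffness = E/rho = 148/1.9 = 77.9 GPa/(g/cm^3)

77.9 GPa/(g/cm^3)


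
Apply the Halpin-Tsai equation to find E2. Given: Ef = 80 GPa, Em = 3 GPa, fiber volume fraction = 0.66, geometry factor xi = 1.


eta = (Ef/Em - 1)/(Ef/Em + xi) = (26.6667 - 1)/(26.6667 + 1) = 0.9277
E2 = Em*(1+xi*eta*Vf)/(1-eta*Vf) = 12.48 GPa

12.48 GPa


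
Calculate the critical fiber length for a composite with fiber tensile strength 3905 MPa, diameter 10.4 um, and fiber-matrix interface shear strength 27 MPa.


Lc = sigma_f * d / (2 * tau_i) = 3905 * 10.4 / (2 * 27) = 752.1 um

752.1 um


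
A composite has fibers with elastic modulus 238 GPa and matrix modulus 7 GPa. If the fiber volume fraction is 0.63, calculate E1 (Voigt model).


E1 = Ef*Vf + Em*(1-Vf) = 238*0.63 + 7*0.37 = 152.53 GPa

152.53 GPa


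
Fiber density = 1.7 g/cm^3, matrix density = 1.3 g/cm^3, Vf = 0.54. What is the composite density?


rho_c = rho_f*Vf + rho_m*(1-Vf) = 1.7*0.54 + 1.3*0.46 = 1.516 g/cm^3

1.516 g/cm^3


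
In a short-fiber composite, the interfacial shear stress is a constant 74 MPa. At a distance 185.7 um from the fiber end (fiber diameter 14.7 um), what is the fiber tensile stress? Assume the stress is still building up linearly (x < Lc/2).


Force balance: sigma_f * (pi*d^2/4) = tau * (pi*d) * x  ->  sigma_f = 4 * tau * x / d
sigma_f = 4 * 74 * 185.7 / 14.7 = 3739.3 MPa

3739.3 MPa


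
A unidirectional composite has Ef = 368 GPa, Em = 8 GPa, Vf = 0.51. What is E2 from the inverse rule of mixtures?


1/E2 = Vf/Ef + (1-Vf)/Em = 0.51/368 + 0.49/8
E2 = 15.97 GPa

15.97 GPa


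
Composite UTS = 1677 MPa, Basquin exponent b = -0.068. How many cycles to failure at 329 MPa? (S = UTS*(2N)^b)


N = 0.5 * (S/UTS)^(1/b) = 0.5 * (329/1677)^(1/-0.068) = 1.2618e+10 cycles

1.2618e+10 cycles


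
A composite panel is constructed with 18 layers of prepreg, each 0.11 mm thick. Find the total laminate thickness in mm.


h = n * t_ply = 18 * 0.11 = 1.98 mm

1.98 mm


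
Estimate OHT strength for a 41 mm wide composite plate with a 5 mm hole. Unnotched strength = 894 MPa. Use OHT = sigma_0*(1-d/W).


OHT = sigma_0*(1-d/W) = 894*(1-5/41) = 785.0 MPa

785.0 MPa


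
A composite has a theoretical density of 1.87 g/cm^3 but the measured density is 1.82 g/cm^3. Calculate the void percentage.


Void% = (rho_theo - rho_actual)/rho_theo * 100 = (1.87 - 1.82)/1.87 * 100 = 2.67%

2.67%


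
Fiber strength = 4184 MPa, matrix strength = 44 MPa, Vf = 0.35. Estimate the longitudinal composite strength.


sigma_1 = sigma_f*Vf + sigma_m*(1-Vf) = 4184*0.35 + 44*0.65 = 1493.0 MPa

1493.0 MPa


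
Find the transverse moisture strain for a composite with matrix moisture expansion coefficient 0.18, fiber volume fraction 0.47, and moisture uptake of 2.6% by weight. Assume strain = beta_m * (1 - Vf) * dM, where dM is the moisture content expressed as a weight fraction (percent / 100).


dM = 2.6/100 = 0.026
strain = beta_m * (1-Vf) * dM = 0.18 * 0.53 * 0.026 = 0.0024804

0.0024804


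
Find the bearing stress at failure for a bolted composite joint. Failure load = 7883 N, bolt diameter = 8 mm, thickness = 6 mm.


sigma_br = F/(d*h) = 7883/(8*6) = 164.2 MPa

164.2 MPa


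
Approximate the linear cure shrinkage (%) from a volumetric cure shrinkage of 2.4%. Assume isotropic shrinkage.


Linear shrinkage ≈ vol_shrink/3 = 2.4/3 = 0.8%

0.8%


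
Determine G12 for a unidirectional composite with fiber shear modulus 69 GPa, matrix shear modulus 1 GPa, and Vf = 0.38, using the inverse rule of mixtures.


1/G12 = Vf/Gf + (1-Vf)/Gm = 0.38/69 + 0.62/1
G12 = 1.6 GPa

1.6 GPa


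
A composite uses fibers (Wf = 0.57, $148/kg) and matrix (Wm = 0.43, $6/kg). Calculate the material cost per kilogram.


Cost = cost_f*Wf + cost_m*Wm = 148*0.57 + 6*0.43 = $86.94/kg

$86.94/kg


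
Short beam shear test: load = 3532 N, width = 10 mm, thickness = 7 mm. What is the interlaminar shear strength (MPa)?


ILSS = 3F/(4bh) = 3*3532/(4*10*7) = 37.84 MPa

37.84 MPa


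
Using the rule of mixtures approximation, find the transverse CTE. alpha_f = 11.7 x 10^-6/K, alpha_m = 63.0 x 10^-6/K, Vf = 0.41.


alpha_2 = alpha_f*Vf + alpha_m*(1-Vf) = 11.7*0.41 + 63.0*0.59 = 42.0 x 10^-6/K

42.0 x 10^-6/K


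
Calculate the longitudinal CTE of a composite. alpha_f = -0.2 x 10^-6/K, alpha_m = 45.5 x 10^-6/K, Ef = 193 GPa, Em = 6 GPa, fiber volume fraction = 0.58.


E1 = Ef*Vf + Em*(1-Vf) = 114.46
alpha_1 = (alpha_f*Ef*Vf + alpha_m*Em*(1-Vf))/E1 = 0.81 x 10^-6/K

0.81 x 10^-6/K


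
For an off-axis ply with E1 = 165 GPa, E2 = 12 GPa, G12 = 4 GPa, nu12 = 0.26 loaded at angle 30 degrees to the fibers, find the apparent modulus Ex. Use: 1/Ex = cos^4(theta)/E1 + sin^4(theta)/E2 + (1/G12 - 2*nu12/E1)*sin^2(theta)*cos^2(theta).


cos^4(30) = 0.5625, sin^4(30) = 0.0625, sin^2(30)*cos^2(30) = 0.1875
1/G12 - 2*nu12/E1 = 1/4 - 2*0.26/165 = 0.246848 GPa^-1
1/Ex = 0.5625/165 + 0.0625/12 + 0.246848*0.1875 = 0.0549015 GPa^-1
Ex = 18.21 GPa

18.21 GPa


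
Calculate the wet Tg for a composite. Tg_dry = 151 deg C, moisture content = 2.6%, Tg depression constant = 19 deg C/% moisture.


Tg_wet = Tg_dry - k*moisture = 151 - 19*2.6 = 101.6 deg C

101.6 deg C


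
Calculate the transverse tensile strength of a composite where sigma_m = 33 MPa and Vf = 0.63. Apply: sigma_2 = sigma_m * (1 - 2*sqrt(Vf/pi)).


factor = 1 - 2*sqrt(0.63/pi) = 0.1044
sigma_2 = 33 * 0.1044 = 3.44 MPa

3.44 MPa


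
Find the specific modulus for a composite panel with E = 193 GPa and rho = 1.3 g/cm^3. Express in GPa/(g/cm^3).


Specific stiffness = E/rho = 193/1.3 = 148.5 GPa/(g/cm^3)

148.5 GPa/(g/cm^3)


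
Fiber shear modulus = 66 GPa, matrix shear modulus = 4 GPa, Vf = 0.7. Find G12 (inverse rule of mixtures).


1/G12 = Vf/Gf + (1-Vf)/Gm = 0.7/66 + 0.3/4
G12 = 11.68 GPa

11.68 GPa


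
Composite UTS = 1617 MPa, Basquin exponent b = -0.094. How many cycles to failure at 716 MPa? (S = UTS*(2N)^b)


N = 0.5 * (S/UTS)^(1/b) = 0.5 * (716/1617)^(1/-0.094) = 2902.4707 cycles

2902.4707 cycles


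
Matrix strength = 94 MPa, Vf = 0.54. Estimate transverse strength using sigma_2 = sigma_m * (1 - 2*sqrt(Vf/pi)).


factor = 1 - 2*sqrt(0.54/pi) = 0.1708
sigma_2 = 94 * 0.1708 = 16.06 MPa

16.06 MPa


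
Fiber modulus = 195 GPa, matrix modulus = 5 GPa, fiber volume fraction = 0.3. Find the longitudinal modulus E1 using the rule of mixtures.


E1 = Ef*Vf + Em*(1-Vf) = 195*0.3 + 5*0.7 = 62.0 GPa

62.0 GPa


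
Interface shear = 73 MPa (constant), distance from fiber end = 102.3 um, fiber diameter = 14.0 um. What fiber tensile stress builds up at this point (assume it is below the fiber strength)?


Force balance: sigma_f * (pi*d^2/4) = tau * (pi*d) * x  ->  sigma_f = 4 * tau * x / d
sigma_f = 4 * 73 * 102.3 / 14.0 = 2133.7 MPa

2133.7 MPa


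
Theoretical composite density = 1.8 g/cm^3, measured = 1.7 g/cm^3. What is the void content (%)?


Void% = (rho_theo - rho_actual)/rho_theo * 100 = (1.8 - 1.7)/1.8 * 100 = 5.56%

5.56%


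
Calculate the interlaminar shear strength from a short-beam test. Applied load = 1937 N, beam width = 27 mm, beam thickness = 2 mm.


ILSS = 3F/(4bh) = 3*1937/(4*27*2) = 26.9 MPa

26.9 MPa


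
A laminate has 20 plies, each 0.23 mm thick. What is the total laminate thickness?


h = n * t_ply = 20 * 0.23 = 4.6 mm

4.6 mm


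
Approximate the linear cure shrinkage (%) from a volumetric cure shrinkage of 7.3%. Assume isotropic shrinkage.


Linear shrinkage ≈ vol_shrink/3 = 7.3/3 = 2.433%

2.433%


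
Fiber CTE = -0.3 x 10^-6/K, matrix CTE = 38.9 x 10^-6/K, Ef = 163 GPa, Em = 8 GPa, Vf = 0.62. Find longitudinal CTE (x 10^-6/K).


E1 = Ef*Vf + Em*(1-Vf) = 104.1
alpha_1 = (alpha_f*Ef*Vf + alpha_m*Em*(1-Vf))/E1 = 0.84 x 10^-6/K

0.84 x 10^-6/K


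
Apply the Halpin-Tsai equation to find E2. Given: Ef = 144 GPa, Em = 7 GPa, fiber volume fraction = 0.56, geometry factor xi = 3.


eta = (Ef/Em - 1)/(Ef/Em + xi) = (20.5714 - 1)/(20.5714 + 3) = 0.8303
E2 = Em*(1+xi*eta*Vf)/(1-eta*Vf) = 31.33 GPa

31.33 GPa


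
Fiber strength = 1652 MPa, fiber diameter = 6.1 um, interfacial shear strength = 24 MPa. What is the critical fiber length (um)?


Lc = sigma_f * d / (2 * tau_i) = 1652 * 6.1 / (2 * 24) = 209.9 um

209.9 um


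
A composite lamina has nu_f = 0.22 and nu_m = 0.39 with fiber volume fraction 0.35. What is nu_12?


nu_12 = nu_f*Vf + nu_m*(1-Vf) = 0.22*0.35 + 0.39*0.65 = 0.3305

0.3305


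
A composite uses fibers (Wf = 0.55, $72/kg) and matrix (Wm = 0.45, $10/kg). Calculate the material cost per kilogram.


Cost = cost_f*Wf + cost_m*Wm = 72*0.55 + 10*0.45 = $44.1/kg

$44.1/kg


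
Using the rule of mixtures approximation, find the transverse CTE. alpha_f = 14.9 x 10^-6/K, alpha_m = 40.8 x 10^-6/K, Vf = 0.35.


alpha_2 = alpha_f*Vf + alpha_m*(1-Vf) = 14.9*0.35 + 40.8*0.65 = 31.7 x 10^-6/K

31.7 x 10^-6/K


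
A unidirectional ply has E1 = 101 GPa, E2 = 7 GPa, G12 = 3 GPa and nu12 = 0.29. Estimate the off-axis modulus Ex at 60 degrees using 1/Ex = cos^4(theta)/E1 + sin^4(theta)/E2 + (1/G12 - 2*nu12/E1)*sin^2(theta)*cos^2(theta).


cos^4(60) = 0.0625, sin^4(60) = 0.5625, sin^2(60)*cos^2(60) = 0.1875
1/G12 - 2*nu12/E1 = 1/3 - 2*0.29/101 = 0.327591 GPa^-1
1/Ex = 0.0625/101 + 0.5625/7 + 0.327591*0.1875 = 0.1423992 GPa^-1
Ex = 7.02 GPa

7.02 GPa


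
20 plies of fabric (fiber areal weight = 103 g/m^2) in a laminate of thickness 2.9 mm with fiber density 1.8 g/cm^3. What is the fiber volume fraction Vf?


Vf = n * FAW / (rho_f * h * 1000) = 20 * 103 / (1.8 * 2.9 * 1000) = 0.3946

0.3946


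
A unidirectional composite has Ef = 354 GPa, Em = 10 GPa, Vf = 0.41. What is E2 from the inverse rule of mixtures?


1/E2 = Vf/Ef + (1-Vf)/Em = 0.41/354 + 0.59/10
E2 = 16.62 GPa

16.62 GPa


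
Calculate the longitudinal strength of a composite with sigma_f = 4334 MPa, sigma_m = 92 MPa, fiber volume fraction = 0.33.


sigma_1 = sigma_f*Vf + sigma_m*(1-Vf) = 4334*0.33 + 92*0.67 = 1491.9 MPa

1491.9 MPa


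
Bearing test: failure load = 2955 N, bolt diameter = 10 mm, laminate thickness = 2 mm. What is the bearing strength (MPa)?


sigma_br = F/(d*h) = 2955/(10*2) = 147.8 MPa

147.8 MPa


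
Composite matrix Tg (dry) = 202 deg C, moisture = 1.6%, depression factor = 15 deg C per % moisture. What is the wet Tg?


Tg_wet = Tg_dry - k*moisture = 202 - 15*1.6 = 178.0 deg C

178.0 deg C


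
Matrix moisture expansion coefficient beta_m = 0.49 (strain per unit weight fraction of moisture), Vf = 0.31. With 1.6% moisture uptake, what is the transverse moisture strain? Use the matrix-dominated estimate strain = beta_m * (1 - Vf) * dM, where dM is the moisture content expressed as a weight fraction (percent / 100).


dM = 1.6/100 = 0.016
strain = beta_m * (1-Vf) * dM = 0.49 * 0.69 * 0.016 = 0.0054096

0.0054096


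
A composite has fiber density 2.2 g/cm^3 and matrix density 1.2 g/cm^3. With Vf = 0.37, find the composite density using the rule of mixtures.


rho_c = rho_f*Vf + rho_m*(1-Vf) = 2.2*0.37 + 1.2*0.63 = 1.57 g/cm^3

1.57 g/cm^3


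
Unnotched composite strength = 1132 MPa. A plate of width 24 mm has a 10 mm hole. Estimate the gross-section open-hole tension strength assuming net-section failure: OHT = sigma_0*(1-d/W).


OHT = sigma_0*(1-d/W) = 1132*(1-10/24) = 660.3 MPa

660.3 MPa


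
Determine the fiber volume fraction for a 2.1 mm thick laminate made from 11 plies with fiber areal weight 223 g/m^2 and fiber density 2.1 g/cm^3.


Vf = n * FAW / (rho_f * h * 1000) = 11 * 223 / (2.1 * 2.1 * 1000) = 0.5562

0.5562


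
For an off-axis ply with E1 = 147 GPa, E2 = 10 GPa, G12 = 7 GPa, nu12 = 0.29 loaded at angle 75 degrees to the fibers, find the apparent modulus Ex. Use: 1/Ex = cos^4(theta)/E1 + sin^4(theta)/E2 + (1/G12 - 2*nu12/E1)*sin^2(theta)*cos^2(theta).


cos^4(75) = 0.004487, sin^4(75) = 0.870513, sin^2(75)*cos^2(75) = 0.0625
1/G12 - 2*nu12/E1 = 1/7 - 2*0.29/147 = 0.138912 GPa^-1
1/Ex = 0.004487/147 + 0.870513/10 + 0.138912*0.0625 = 0.0957638 GPa^-1
Ex = 10.44 GPa

10.44 GPa


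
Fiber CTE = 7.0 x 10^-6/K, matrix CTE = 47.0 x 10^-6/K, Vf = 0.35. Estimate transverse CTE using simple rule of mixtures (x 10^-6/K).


alpha_2 = alpha_f*Vf + alpha_m*(1-Vf) = 7.0*0.35 + 47.0*0.65 = 33.0 x 10^-6/K

33.0 x 10^-6/K


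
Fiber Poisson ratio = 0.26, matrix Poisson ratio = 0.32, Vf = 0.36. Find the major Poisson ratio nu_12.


nu_12 = nu_f*Vf + nu_m*(1-Vf) = 0.26*0.36 + 0.32*0.64 = 0.2984

0.2984


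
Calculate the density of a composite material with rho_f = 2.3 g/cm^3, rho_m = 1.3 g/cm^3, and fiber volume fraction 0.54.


rho_c = rho_f*Vf + rho_m*(1-Vf) = 2.3*0.54 + 1.3*0.46 = 1.84 g/cm^3

1.84 g/cm^3


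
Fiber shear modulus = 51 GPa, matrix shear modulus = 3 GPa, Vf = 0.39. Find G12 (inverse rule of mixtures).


1/G12 = Vf/Gf + (1-Vf)/Gm = 0.39/51 + 0.61/3
G12 = 4.74 GPa

4.74 GPa


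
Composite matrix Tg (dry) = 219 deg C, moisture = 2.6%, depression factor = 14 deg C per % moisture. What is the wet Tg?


Tg_wet = Tg_dry - k*moisture = 219 - 14*2.6 = 182.6 deg C

182.6 deg C


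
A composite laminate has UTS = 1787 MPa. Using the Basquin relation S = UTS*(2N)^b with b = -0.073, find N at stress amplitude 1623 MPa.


N = 0.5 * (S/UTS)^(1/b) = 0.5 * (1623/1787)^(1/-0.073) = 1.8692 cycles

1.8692 cycles


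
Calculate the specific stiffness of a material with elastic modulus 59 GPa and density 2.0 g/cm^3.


Specific stiffness = E/rho = 59/2.0 = 29.5 GPa/(g/cm^3)

29.5 GPa/(g/cm^3)


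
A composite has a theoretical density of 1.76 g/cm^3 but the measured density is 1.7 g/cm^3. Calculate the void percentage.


Void% = (rho_theo - rho_actual)/rho_theo * 100 = (1.76 - 1.7)/1.76 * 100 = 3.41%

3.41%


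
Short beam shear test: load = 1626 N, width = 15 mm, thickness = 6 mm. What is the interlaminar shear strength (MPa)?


ILSS = 3F/(4bh) = 3*1626/(4*15*6) = 13.55 MPa

13.55 MPa


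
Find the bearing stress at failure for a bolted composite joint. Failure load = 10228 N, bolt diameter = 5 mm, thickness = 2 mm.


sigma_br = F/(d*h) = 10228/(5*2) = 1022.8 MPa

1022.8 MPa


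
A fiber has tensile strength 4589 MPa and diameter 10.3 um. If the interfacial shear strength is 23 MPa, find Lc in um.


Lc = sigma_f * d / (2 * tau_i) = 4589 * 10.3 / (2 * 23) = 1027.5 um

1027.5 um


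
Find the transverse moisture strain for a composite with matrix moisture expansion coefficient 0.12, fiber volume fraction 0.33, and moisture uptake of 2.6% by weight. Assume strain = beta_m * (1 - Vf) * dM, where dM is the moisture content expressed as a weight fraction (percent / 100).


dM = 2.6/100 = 0.026
strain = beta_m * (1-Vf) * dM = 0.12 * 0.67 * 0.026 = 0.0020904

0.0020904


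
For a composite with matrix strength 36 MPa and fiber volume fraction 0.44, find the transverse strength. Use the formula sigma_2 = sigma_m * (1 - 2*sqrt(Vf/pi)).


factor = 1 - 2*sqrt(0.44/pi) = 0.2515
sigma_2 = 36 * 0.2515 = 9.05 MPa

9.05 MPa


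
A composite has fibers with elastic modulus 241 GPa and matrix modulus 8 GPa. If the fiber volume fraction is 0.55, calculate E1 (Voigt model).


E1 = Ef*Vf + Em*(1-Vf) = 241*0.55 + 8*0.45 = 136.15 GPa

136.15 GPa


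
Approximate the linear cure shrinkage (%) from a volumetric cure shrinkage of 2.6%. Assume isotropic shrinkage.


Linear shrinkage ≈ vol_shrink/3 = 2.6/3 = 0.867%

0.867%


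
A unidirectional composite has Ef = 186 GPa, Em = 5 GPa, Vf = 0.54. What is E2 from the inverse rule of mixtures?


1/E2 = Vf/Ef + (1-Vf)/Em = 0.54/186 + 0.46/5
E2 = 10.54 GPa

10.54 GPa


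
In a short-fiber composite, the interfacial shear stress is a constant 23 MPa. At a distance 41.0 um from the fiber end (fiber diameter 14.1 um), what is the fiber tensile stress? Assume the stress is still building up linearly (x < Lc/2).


Force balance: sigma_f * (pi*d^2/4) = tau * (pi*d) * x  ->  sigma_f = 4 * tau * x / d
sigma_f = 4 * 23 * 41.0 / 14.1 = 267.5 MPa

267.5 MPa


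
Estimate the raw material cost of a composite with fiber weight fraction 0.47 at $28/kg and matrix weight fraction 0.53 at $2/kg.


Cost = cost_f*Wf + cost_m*Wm = 28*0.47 + 2*0.53 = $14.22/kg

$14.22/kg


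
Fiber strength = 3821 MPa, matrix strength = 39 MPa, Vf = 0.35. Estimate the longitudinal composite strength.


sigma_1 = sigma_f*Vf + sigma_m*(1-Vf) = 3821*0.35 + 39*0.65 = 1362.7 MPa

1362.7 MPa


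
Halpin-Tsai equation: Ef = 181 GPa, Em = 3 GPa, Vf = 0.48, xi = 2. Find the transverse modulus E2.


eta = (Ef/Em - 1)/(Ef/Em + xi) = (60.3333 - 1)/(60.3333 + 2) = 0.9519
E2 = Em*(1+xi*eta*Vf)/(1-eta*Vf) = 10.57 GPa

10.57 GPa


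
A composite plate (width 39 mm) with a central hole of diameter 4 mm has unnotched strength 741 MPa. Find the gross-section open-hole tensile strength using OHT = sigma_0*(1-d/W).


OHT = sigma_0*(1-d/W) = 741*(1-4/39) = 665.0 MPa

665.0 MPa


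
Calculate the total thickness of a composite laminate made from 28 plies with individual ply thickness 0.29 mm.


h = n * t_ply = 28 * 0.29 = 8.12 mm

8.12 mm


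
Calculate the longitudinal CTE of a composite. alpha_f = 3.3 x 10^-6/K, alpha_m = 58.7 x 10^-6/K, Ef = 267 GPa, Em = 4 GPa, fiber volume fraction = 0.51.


E1 = Ef*Vf + Em*(1-Vf) = 138.13
alpha_1 = (alpha_f*Ef*Vf + alpha_m*Em*(1-Vf))/E1 = 4.09 x 10^-6/K

4.09 x 10^-6/K


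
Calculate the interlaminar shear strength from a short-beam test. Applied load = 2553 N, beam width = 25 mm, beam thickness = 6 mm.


ILSS = 3F/(4bh) = 3*2553/(4*25*6) = 12.77 MPa

12.77 MPa


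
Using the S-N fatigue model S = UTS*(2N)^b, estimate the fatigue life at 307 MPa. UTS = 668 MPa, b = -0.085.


N = 0.5 * (S/UTS)^(1/b) = 0.5 * (307/668)^(1/-0.085) = 4690.1075 cycles

4690.1075 cycles


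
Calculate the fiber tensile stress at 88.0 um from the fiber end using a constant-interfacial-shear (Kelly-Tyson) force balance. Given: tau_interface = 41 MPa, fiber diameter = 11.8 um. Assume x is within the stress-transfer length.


Force balance: sigma_f * (pi*d^2/4) = tau * (pi*d) * x  ->  sigma_f = 4 * tau * x / d
sigma_f = 4 * 41 * 88.0 / 11.8 = 1223.1 MPa

1223.1 MPa


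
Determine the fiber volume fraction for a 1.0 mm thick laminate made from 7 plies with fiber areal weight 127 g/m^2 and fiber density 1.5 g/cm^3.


Vf = n * FAW / (rho_f * h * 1000) = 7 * 127 / (1.5 * 1.0 * 1000) = 0.5927

0.5927


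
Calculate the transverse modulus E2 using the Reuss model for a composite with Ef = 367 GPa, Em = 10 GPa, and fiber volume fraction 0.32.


1/E2 = Vf/Ef + (1-Vf)/Em = 0.32/367 + 0.68/10
E2 = 14.52 GPa

14.52 GPa


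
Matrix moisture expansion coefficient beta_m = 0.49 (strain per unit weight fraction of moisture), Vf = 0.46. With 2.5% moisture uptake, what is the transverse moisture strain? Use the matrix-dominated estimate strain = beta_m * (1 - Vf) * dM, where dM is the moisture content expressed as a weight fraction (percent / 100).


dM = 2.5/100 = 0.025
strain = beta_m * (1-Vf) * dM = 0.49 * 0.54 * 0.025 = 0.006615

0.006615


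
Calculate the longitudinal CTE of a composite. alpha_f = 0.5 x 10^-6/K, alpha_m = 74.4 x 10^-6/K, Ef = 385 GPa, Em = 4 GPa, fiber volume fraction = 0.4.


E1 = Ef*Vf + Em*(1-Vf) = 156.4
alpha_1 = (alpha_f*Ef*Vf + alpha_m*Em*(1-Vf))/E1 = 1.63 x 10^-6/K

1.63 x 10^-6/K


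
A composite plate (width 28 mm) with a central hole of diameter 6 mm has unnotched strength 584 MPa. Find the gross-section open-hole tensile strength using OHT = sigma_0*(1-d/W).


OHT = sigma_0*(1-d/W) = 584*(1-6/28) = 458.9 MPa

458.9 MPa


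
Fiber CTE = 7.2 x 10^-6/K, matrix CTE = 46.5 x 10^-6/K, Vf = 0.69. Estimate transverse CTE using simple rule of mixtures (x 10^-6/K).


alpha_2 = alpha_f*Vf + alpha_m*(1-Vf) = 7.2*0.69 + 46.5*0.31 = 19.4 x 10^-6/K

19.4 x 10^-6/K


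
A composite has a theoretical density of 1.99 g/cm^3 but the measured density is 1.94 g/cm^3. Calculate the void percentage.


Void% = (rho_theo - rho_actual)/rho_theo * 100 = (1.99 - 1.94)/1.99 * 100 = 2.51%

2.51%


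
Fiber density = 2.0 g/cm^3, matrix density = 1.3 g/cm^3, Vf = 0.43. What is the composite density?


rho_c = rho_f*Vf + rho_m*(1-Vf) = 2.0*0.43 + 1.3*0.57 = 1.601 g/cm^3

1.601 g/cm^3


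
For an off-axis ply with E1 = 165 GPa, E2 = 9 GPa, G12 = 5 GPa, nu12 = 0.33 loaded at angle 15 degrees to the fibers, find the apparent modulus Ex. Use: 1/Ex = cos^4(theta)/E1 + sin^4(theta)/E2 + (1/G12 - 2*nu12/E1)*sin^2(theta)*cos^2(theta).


cos^4(15) = 0.870513, sin^4(15) = 0.004487, sin^2(15)*cos^2(15) = 0.0625
1/G12 - 2*nu12/E1 = 1/5 - 2*0.33/165 = 0.196 GPa^-1
1/Ex = 0.870513/165 + 0.004487/9 + 0.196*0.0625 = 0.0180244 GPa^-1
Ex = 55.48 GPa

55.48 GPa


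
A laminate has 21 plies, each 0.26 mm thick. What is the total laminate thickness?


h = n * t_ply = 21 * 0.26 = 5.46 mm

5.46 mm


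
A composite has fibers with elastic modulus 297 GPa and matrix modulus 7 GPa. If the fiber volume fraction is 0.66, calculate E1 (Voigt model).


E1 = Ef*Vf + Em*(1-Vf) = 297*0.66 + 7*0.34 = 198.4 GPa

198.4 GPa


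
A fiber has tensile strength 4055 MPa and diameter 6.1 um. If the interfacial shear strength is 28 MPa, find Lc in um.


Lc = sigma_f * d / (2 * tau_i) = 4055 * 6.1 / (2 * 28) = 441.7 um

441.7 um


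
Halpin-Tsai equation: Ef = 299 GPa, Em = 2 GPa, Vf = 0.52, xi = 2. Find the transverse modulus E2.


eta = (Ef/Em - 1)/(Ef/Em + xi) = (149.5 - 1)/(149.5 + 2) = 0.9802
E2 = Em*(1+xi*eta*Vf)/(1-eta*Vf) = 8.24 GPa

8.24 GPa


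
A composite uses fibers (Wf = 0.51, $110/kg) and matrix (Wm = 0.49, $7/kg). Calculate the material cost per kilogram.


Cost = cost_f*Wf + cost_m*Wm = 110*0.51 + 7*0.49 = $59.53/kg

$59.53/kg
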